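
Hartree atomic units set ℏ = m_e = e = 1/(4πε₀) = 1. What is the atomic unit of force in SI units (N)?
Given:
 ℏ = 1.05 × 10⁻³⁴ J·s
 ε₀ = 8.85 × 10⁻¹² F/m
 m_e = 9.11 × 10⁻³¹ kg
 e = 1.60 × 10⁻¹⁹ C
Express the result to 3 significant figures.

8.33 × 10⁻⁸ N

The unique combination of the constants set to 1 with dimensions of force is F_au = E_h/a₀ = m_e²e⁶/((4πε₀)³ℏ⁴).
E_h = 4.38 × 10⁻¹⁸ J
a₀ = 5.26 × 10⁻¹¹ m
E_h/a₀ = 8.33 × 10⁻⁸ N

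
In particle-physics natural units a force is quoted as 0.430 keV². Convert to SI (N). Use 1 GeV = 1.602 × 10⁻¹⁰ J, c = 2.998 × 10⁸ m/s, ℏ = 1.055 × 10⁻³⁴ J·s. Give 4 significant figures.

3.489 × 10⁻⁷ N

Force is [E]/[L] = [E]²/(ℏc); restore (ℏc)⁻¹.
1 GeV² → 1/(ℏc) × (1 GeV in J)² = 8.114 × 10⁵ N.
Convert the energy scale: 0.430 keV² = 4.30 × 10⁻¹³ GeV².
Result: 4.30 × 10⁻¹³ × 8.114 × 10⁵ = 3.489 × 10⁻⁷ N.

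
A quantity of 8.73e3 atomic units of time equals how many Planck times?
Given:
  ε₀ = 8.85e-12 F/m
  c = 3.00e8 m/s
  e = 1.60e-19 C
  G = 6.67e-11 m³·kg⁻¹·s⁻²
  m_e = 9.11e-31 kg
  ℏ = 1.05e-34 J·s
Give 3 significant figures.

3.90e30

atomic unit of time: τ_au = (4πε₀)²ℏ³/(m_e e⁴) = 2.40e-17 s
Planck time: t_P = √(ℏG/c⁵) = 5.37e-44 s
8.73e3 × 2.40e-17 / 5.37e-44 = 3.90e30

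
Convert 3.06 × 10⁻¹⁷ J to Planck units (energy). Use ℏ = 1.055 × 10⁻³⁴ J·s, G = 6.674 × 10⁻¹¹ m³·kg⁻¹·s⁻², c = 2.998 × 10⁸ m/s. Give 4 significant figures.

1.564 × 10⁻²⁶

Planck energy: E_P = √(ℏc⁵/G) = 1.957 × 10⁹ J.
3.06 × 10⁻¹⁷ / 1.957 × 10⁹ = 1.564 × 10⁻²⁶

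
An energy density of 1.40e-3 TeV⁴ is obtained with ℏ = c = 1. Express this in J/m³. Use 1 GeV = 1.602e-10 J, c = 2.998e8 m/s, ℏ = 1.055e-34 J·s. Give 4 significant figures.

2.914e46 J/m³

[E]/[L]³ = [E]⁴/(ℏc)³; restore (ℏc)⁻³.
1 GeV⁴ → 1/(ℏc)³ × (1 GeV in J)⁴ = 2.082e37 J/m³.
Convert the energy scale: 1.40e-3 TeV⁴ = 1.40e9 GeV⁴.
Result: 1.40e9 × 2.082e37 = 2.914e46 J/m³.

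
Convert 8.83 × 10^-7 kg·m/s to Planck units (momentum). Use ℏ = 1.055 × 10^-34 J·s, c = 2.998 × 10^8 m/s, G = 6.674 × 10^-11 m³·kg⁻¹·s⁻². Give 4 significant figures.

1.353 × 10^-7

Planck momentum: p_P = √(ℏc³/G) = 6.527 kg·m/s.
8.83 × 10^-7 / 6.527 = 1.353 × 10^-7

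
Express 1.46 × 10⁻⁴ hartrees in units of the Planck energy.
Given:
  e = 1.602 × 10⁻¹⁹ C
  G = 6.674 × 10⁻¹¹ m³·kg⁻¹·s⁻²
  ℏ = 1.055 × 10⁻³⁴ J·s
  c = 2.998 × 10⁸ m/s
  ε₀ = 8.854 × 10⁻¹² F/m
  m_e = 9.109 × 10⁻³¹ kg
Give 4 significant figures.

hartree: E_h = m_e e⁴/(4πε₀ℏ)² = 4.354 × 10⁻¹⁸ J
Planck energy: E_P = √(ℏc⁵/G) = 1.957 × 10⁹ J
1.46 × 10⁻⁴ × 4.354 × 10⁻¹⁸ / 1.957 × 10⁹ = 3.249 × 10⁻³¹

3.249 × 10⁻³¹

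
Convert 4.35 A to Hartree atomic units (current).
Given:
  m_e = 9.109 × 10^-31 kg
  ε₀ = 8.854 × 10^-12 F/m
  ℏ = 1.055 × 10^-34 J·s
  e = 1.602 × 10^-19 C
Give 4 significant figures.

atomic unit of electric current: I_au = e E_h/ℏ = m_e e⁵/((4πε₀)²ℏ³) = 6.612 × 10^-3 A.
4.35 / 6.612 × 10^-3 = 657.9

657.9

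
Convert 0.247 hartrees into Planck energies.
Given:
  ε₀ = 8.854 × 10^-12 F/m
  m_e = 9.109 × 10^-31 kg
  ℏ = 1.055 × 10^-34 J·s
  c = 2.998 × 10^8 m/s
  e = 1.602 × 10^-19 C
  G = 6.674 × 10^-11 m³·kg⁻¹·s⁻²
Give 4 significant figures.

hartree: E_h = m_e e⁴/(4πε₀ℏ)² = 4.354 × 10^-18 J
Planck energy: E_P = √(ℏc⁵/G) = 1.957 × 10^9 J
0.247 × 4.354 × 10^-18 / 1.957 × 10^9 = 5.497 × 10^-28

5.497 × 10^-28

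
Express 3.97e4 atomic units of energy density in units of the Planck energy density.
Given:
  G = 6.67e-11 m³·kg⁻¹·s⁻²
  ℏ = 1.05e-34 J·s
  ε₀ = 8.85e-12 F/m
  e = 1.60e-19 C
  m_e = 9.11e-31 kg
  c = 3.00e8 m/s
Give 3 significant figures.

2.55e-96

atomic unit of energy density: u_au = E_h/a₀³ = m_e⁴e¹⁰/((4πε₀)⁵ℏ⁸) = 3.01e13 J/m³
Planck energy density: u_P = c⁷/(ℏG²) = 4.68e113 J/m³
3.97e4 × 3.01e13 / 4.68e113 = 2.55e-96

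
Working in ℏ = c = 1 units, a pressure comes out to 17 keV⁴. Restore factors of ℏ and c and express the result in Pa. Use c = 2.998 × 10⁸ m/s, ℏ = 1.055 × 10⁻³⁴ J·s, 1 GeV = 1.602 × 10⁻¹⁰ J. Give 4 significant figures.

Pressure is [E]/[L]³ = [E]⁴/(ℏc)³.
1 GeV⁴ → 1/(ℏc)³ × (1 GeV in J)⁴ = 2.082 × 10³⁷ Pa.
Convert the energy scale: 17 keV⁴ = 1.70 × 10⁻²³ GeV⁴.
Result: 1.70 × 10⁻²³ × 2.082 × 10³⁷ = 3.539 × 10¹⁴ Pa.

3.539 × 10¹⁴ Pa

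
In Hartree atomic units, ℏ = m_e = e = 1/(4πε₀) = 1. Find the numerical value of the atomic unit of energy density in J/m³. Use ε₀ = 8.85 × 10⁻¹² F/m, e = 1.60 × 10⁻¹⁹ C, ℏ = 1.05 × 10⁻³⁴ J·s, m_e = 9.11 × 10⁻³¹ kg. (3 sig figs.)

3.01 × 10¹³ J/m³

From ℏ = m_e = e = 1/(4πε₀) = 1 the energy density scale is u_au = E_h/a₀³ = m_e⁴e¹⁰/((4πε₀)⁵ℏ⁸).
E_h = 4.38 × 10⁻¹⁸ J
a₀ = 5.26 × 10⁻¹¹ m
E_h/a₀³ = 3.01 × 10¹³ J/m³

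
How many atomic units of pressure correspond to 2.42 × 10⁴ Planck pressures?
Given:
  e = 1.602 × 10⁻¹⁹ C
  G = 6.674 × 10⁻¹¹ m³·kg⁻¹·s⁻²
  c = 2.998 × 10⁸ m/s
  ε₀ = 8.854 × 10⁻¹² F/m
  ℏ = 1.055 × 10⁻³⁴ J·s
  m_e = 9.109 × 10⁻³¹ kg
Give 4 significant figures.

Planck pressure: p_P = c⁷/(ℏG²) = 4.632 × 10¹¹³ Pa
atomic unit of pressure: P_au = E_h/a₀³ = m_e⁴e¹⁰/((4πε₀)⁵ℏ⁸) = 2.929 × 10¹³ Pa
2.42 × 10⁴ × 4.632 × 10¹¹³ / 2.929 × 10¹³ = 3.827 × 10¹⁰⁴

3.827 × 10¹⁰⁴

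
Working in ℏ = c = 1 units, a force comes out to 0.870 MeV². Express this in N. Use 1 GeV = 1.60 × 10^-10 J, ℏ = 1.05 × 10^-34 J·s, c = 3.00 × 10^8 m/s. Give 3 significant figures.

0.707 N

Force is [E]/[L] = [E]²/(ℏc); restore (ℏc)⁻¹.
1 GeV² → 1/(ℏc) × (1 GeV in J)² = 8.13 × 10^5 N.
Convert the energy scale: 0.870 MeV² = 8.70 × 10^-7 GeV².
Result: 8.70 × 10^-7 × 8.13 × 10^5 = 0.707 N.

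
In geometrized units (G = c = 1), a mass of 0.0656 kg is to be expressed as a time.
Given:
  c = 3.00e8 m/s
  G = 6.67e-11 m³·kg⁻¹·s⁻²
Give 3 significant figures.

Mass → time via G/c³.
0.0656 kg × (G/c³) = 1.62e-37 s

1.62e-37 s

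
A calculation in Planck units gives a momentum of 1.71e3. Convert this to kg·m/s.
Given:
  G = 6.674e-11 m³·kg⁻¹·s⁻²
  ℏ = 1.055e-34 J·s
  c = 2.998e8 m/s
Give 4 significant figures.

One Planck momentum: p_P = √(ℏc³/G) = 6.527 kg·m/s.
1.71e3 × 6.527 kg·m/s = 1.116e4 kg·m/s

1.116e4 kg·m/s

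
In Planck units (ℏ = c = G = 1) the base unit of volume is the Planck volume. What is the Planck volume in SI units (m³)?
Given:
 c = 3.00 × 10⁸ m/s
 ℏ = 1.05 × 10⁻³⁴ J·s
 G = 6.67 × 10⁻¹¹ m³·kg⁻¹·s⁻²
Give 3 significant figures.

V_P = (ℏG/c³)^(3/2)
  = √(1.75 × 10⁻²⁰⁹)
  = 4.18 × 10⁻¹⁰⁵ m³

4.18 × 10⁻¹⁰⁵ m³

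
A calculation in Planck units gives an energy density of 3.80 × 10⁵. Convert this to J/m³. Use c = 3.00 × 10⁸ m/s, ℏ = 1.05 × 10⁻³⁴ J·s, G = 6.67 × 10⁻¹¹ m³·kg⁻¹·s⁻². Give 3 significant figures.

One Planck energy density: u_P = c⁷/(ℏG²) = 4.68 × 10¹¹³ J/m³.
3.80 × 10⁵ × 4.68 × 10¹¹³ J/m³ = 1.78 × 10¹¹⁹ J/m³

1.78 × 10¹¹⁹ J/m³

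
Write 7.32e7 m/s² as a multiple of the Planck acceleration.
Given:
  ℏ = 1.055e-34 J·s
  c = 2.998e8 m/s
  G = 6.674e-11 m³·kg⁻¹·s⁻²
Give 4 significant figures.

Planck acceleration: a_P = √(c⁷/(ℏG)) = 5.560e51 m/s².
7.32e7 / 5.560e51 = 1.316e-44

1.316e-44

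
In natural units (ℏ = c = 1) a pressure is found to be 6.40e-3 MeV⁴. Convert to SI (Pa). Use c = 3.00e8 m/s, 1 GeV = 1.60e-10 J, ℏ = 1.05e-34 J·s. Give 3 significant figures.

1.34e23 Pa

Pressure is [E]/[L]³ = [E]⁴/(ℏc)³.
1 GeV⁴ → 1/(ℏc)³ × (1 GeV in J)⁴ = 2.10e37 Pa.
Convert the energy scale: 6.40e-3 MeV⁴ = 6.40e-15 GeV⁴.
Result: 6.40e-15 × 2.10e37 = 1.34e23 Pa.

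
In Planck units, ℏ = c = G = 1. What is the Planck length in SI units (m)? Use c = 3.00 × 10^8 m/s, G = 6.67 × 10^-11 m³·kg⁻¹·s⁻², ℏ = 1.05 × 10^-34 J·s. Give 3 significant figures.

1.61 × 10^-35 m

Dimensional analysis gives ℓ_P = √(ℏG/c³).
  = √(2.59 × 10^-70)
  = 1.61 × 10^-35 m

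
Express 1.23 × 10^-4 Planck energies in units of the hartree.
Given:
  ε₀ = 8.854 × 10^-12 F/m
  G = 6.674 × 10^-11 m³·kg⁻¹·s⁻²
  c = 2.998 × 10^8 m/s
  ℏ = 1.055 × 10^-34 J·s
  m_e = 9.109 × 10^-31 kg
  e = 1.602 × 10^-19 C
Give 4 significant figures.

Planck energy: E_P = √(ℏc⁵/G) = 1.957 × 10^9 J
hartree: E_h = m_e e⁴/(4πε₀ℏ)² = 4.354 × 10^-18 J
1.23 × 10^-4 × 1.957 × 10^9 / 4.354 × 10^-18 = 5.527 × 10^22

5.527 × 10^22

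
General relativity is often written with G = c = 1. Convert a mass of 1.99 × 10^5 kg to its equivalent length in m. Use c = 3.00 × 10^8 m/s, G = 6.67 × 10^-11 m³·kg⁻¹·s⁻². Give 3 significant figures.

1.47 × 10^-22 m

In G = c = 1 units mass has dimensions of length; the conversion factor is G/c².
1.99 × 10^5 kg × (G/c²) = 1.47 × 10^-22 m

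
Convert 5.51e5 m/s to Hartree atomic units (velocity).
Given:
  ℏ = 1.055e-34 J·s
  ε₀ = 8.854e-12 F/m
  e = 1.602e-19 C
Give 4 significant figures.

atomic unit of velocity: v_au = e²/(4πε₀ℏ) = 2.186e6 m/s.
5.51e5 / 2.186e6 = 0.2520

0.2520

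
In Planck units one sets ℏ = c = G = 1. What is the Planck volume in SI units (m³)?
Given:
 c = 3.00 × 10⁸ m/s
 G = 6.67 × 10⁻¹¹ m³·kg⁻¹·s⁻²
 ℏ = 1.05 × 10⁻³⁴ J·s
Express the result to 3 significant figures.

V_P = (ℏG/c³)^(3/2)
  = √(1.75 × 10⁻²⁰⁹)
  = 4.18 × 10⁻¹⁰⁵ m³

4.18 × 10⁻¹⁰⁵ m³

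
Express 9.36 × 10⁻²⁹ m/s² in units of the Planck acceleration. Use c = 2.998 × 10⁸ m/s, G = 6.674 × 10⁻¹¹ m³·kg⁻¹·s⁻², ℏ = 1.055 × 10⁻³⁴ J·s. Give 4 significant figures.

1.683 × 10⁻⁸⁰

Planck acceleration: a_P = √(c⁷/(ℏG)) = 5.560 × 10⁵¹ m/s².
9.36 × 10⁻²⁹ / 5.560 × 10⁵¹ = 1.683 × 10⁻⁸⁰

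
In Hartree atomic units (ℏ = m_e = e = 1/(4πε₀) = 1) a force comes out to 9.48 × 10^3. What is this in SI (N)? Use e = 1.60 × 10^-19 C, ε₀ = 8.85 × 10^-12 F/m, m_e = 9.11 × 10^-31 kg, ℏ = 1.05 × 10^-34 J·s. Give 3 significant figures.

7.89 × 10^-4 N

One atomic unit of force: F_au = E_h/a₀ = m_e²e⁶/((4πε₀)³ℏ⁴) = 8.33 × 10^-8 N.
9.48 × 10^3 × 8.33 × 10^-8 N = 7.89 × 10^-4 N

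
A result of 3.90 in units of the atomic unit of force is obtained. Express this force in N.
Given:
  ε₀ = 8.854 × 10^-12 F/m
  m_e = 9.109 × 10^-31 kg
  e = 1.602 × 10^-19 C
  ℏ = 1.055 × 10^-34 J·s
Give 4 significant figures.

One atomic unit of force: F_au = E_h/a₀ = m_e²e⁶/((4πε₀)³ℏ⁴) = 8.220 × 10^-8 N.
3.90 × 8.220 × 10^-8 N = 3.206 × 10^-7 N

3.206 × 10^-7 N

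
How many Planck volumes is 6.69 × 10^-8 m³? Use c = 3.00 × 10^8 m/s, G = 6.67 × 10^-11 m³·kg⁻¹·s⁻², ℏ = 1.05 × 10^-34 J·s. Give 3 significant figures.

1.60 × 10^97

Planck volume: V_P = (ℏG/c³)^(3/2) = 4.18 × 10^-105 m³.
6.69 × 10^-8 / 4.18 × 10^-105 = 1.60 × 10^97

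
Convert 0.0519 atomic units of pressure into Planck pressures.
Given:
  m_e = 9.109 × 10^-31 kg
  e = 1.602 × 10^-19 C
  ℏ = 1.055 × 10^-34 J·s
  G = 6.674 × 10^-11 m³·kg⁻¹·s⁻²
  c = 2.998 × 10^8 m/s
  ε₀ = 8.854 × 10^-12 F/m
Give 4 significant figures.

atomic unit of pressure: P_au = E_h/a₀³ = m_e⁴e¹⁰/((4πε₀)⁵ℏ⁸) = 2.929 × 10^13 Pa
Planck pressure: p_P = c⁷/(ℏG²) = 4.632 × 10^113 Pa
0.0519 × 2.929 × 10^13 / 4.632 × 10^113 = 3.282 × 10^-102

3.282 × 10^-102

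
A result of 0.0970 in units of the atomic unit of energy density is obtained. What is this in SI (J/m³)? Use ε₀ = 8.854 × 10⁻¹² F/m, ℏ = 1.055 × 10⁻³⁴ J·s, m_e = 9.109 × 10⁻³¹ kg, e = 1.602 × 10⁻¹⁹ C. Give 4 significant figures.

One atomic unit of energy density: u_au = E_h/a₀³ = m_e⁴e¹⁰/((4πε₀)⁵ℏ⁸) = 2.929 × 10¹³ J/m³.
0.0970 × 2.929 × 10¹³ J/m³ = 2.841 × 10¹² J/m³

2.841 × 10¹² J/m³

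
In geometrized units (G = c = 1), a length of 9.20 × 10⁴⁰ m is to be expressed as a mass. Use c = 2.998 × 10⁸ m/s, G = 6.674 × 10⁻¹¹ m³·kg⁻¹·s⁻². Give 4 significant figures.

1.239 × 10⁶⁸ kg

Length → mass via c²/G.
9.20 × 10⁴⁰ m × (c²/G) = 1.239 × 10⁶⁸ kg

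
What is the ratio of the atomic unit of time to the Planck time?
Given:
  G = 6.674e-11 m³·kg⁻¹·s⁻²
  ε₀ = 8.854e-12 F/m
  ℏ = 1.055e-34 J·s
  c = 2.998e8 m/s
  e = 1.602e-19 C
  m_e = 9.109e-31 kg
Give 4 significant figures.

4.494e26

atomic unit of time: τ_au = (4πε₀)²ℏ³/(m_e e⁴) = 2.423e-17 s
Planck time: t_P = √(ℏG/c⁵) = 5.392e-44 s
ratio = 2.423e-17 / 5.392e-44 = 4.494e26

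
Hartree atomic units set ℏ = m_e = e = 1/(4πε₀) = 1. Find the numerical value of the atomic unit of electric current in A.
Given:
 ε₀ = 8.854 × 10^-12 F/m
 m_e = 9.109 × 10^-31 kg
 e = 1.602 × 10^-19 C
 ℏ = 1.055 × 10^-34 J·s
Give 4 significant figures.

6.612 × 10^-3 A

The unique combination of the constants set to 1 with dimensions of current is I_au = e E_h/ℏ = m_e e⁵/((4πε₀)²ℏ³).
E_h = 4.354 × 10^-18 J
e·E_h/ℏ = 6.612 × 10^-3 A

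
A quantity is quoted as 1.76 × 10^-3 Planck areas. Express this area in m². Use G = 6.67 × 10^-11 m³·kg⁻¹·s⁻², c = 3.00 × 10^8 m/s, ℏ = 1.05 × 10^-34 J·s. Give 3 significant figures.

4.57 × 10^-73 m²

One Planck area: A_P = ℏG/c³ = 2.59 × 10^-70 m².
1.76 × 10^-3 × 2.59 × 10^-70 m² = 4.57 × 10^-73 m²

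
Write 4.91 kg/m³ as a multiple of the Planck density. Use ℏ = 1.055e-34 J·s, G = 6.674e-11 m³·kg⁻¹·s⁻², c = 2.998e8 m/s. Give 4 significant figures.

9.527e-97

Planck density: ρ_P = c⁵/(ℏG²) = 5.154e96 kg/m³.
4.91 / 5.154e96 = 9.527e-97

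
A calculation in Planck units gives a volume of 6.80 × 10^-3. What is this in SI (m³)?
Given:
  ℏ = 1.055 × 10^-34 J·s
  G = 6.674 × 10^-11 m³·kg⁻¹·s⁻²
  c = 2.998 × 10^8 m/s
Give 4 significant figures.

One Planck volume: V_P = (ℏG/c³)^(3/2) = 4.224 × 10^-105 m³.
6.80 × 10^-3 × 4.224 × 10^-105 m³ = 2.872 × 10^-107 m³

2.872 × 10^-107 m³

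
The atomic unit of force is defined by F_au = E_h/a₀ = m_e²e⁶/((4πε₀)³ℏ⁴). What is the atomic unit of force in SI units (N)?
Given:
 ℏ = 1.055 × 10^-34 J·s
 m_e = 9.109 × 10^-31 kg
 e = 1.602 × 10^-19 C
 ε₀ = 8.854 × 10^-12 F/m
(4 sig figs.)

8.220 × 10^-8 N

F_au = E_h/a₀ = m_e²e⁶/((4πε₀)³ℏ⁴)
E_h = 4.354 × 10^-18 J
a₀ = 5.297 × 10^-11 m
E_h/a₀ = 8.220 × 10^-8 N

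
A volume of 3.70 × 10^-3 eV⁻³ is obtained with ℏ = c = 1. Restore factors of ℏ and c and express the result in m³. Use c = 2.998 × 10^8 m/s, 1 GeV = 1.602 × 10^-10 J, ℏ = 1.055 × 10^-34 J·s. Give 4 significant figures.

2.848 × 10^-23 m³

Volume is [L]³ = [E]⁻³·(ℏc)³.
1 GeV⁻³ → (ℏc)³ × (1 GeV in J)⁻³ = 7.696 × 10^-48 m³.
Convert the energy scale: 3.70 × 10^-3 eV⁻³ = 3.70 × 10^24 GeV⁻³.
Result: 3.70 × 10^24 × 7.696 × 10^-48 = 2.848 × 10^-23 m³.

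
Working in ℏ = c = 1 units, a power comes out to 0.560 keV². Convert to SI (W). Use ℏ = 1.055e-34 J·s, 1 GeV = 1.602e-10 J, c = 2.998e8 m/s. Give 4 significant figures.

Power is [E]/[T] = [E]²/ℏ.
1 GeV² → 1/ℏ × (1 GeV in J)² = 2.433e14 W.
Convert the energy scale: 0.560 keV² = 5.60e-13 GeV².
Result: 5.60e-13 × 2.433e14 = 136.2 W.

136.2 W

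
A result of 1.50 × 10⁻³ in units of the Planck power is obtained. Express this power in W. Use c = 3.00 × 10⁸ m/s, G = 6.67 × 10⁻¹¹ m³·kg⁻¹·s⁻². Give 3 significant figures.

5.46 × 10⁴⁹ W

One Planck power: P_P = c⁵/G = 3.64 × 10⁵² W.
1.50 × 10⁻³ × 3.64 × 10⁵² W = 5.46 × 10⁴⁹ W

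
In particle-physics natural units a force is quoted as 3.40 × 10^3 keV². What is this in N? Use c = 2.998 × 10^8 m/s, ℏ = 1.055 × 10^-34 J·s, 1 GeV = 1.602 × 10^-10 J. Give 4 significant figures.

Force is [E]/[L] = [E]²/(ℏc); restore (ℏc)⁻¹.
1 GeV² → 1/(ℏc) × (1 GeV in J)² = 8.114 × 10^5 N.
Convert the energy scale: 3.40 × 10^3 keV² = 3.40 × 10^-9 GeV².
Result: 3.40 × 10^-9 × 8.114 × 10^5 = 2.759 × 10^-3 N.

2.759 × 10^-3 N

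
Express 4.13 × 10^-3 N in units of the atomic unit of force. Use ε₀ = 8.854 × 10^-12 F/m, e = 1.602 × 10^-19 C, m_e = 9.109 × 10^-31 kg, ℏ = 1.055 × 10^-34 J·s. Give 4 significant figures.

atomic unit of force: F_au = E_h/a₀ = m_e²e⁶/((4πε₀)³ℏ⁴) = 8.220 × 10^-8 N.
4.13 × 10^-3 / 8.220 × 10^-8 = 5.024 × 10^4

5.024 × 10^4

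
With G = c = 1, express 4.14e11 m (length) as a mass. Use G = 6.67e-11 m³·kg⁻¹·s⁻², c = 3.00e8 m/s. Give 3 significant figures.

Length → mass via c²/G.
4.14e11 m × (c²/G) = 5.59e38 kg

5.59e38 kg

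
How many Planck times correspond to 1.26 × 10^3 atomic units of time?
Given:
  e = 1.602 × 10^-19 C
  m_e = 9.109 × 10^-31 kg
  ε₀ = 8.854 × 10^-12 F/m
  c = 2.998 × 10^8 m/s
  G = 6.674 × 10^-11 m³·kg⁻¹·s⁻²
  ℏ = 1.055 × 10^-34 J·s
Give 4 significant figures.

5.662 × 10^29

atomic unit of time: τ_au = (4πε₀)²ℏ³/(m_e e⁴) = 2.423 × 10^-17 s
Planck time: t_P = √(ℏG/c⁵) = 5.392 × 10^-44 s
1.26 × 10^3 × 2.423 × 10^-17 / 5.392 × 10^-44 = 5.662 × 10^29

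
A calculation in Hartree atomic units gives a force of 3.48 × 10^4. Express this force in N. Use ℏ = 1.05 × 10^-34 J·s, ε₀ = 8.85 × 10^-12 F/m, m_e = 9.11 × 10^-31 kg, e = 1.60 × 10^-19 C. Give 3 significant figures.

One atomic unit of force: F_au = E_h/a₀ = m_e²e⁶/((4πε₀)³ℏ⁴) = 8.33 × 10^-8 N.
3.48 × 10^4 × 8.33 × 10^-8 N = 2.90 × 10^-3 N

2.90 × 10^-3 N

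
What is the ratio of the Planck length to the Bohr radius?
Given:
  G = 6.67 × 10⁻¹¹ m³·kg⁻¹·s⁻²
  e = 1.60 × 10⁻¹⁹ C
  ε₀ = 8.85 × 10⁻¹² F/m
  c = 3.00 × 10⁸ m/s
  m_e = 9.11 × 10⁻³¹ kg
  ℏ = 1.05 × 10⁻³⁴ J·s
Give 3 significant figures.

Planck length: ℓ_P = √(ℏG/c³) = 1.61 × 10⁻³⁵ m
Bohr radius: a₀ = 4πε₀ℏ²/(m_e e²) = 5.26 × 10⁻¹¹ m
ratio = 1.61 × 10⁻³⁵ / 5.26 × 10⁻¹¹ = 3.06 × 10⁻²⁵

3.06 × 10⁻²⁵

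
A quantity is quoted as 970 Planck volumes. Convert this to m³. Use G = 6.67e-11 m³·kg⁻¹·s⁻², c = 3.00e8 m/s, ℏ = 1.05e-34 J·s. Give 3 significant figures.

4.05e-102 m³

One Planck volume: V_P = (ℏG/c³)^(3/2) = 4.18e-105 m³.
970 × 4.18e-105 m³ = 4.05e-102 m³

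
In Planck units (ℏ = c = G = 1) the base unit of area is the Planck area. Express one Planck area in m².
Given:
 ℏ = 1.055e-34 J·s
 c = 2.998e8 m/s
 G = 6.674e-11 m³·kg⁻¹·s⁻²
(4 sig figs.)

A_P = ℏG/c³
  = 7.041e-45 / 2.695e25
  = 2.613e-70 m²

2.613e-70 m²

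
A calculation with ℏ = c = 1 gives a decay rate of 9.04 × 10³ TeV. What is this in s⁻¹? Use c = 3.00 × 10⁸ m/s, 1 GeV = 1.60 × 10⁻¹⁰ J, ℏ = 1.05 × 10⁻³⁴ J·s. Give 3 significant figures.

A rate is [E]/ℏ; divide by ℏ.
1 GeV → 1/ℏ × (1 GeV in J) = 1.52 × 10²⁴ s⁻¹.
Convert the energy scale: 9.04 × 10³ TeV = 9.04 × 10⁶ GeV.
Result: 9.04 × 10⁶ × 1.52 × 10²⁴ = 1.38 × 10³¹ s⁻¹.

1.38 × 10³¹ s⁻¹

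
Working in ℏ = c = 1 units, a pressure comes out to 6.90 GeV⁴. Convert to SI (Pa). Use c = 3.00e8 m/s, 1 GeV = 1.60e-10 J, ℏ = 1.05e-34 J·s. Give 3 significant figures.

Pressure is [E]/[L]³ = [E]⁴/(ℏc)³.
1 GeV⁴ → 1/(ℏc)³ × (1 GeV in J)⁴ = 2.10e37 Pa.
Result: 6.90 × 2.10e37 = 1.45e38 Pa.

1.45e38 Pa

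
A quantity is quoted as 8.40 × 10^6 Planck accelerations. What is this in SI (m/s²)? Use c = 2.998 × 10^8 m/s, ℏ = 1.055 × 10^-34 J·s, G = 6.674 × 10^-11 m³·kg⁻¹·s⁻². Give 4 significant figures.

4.671 × 10^58 m/s²

One Planck acceleration: a_P = √(c⁷/(ℏG)) = 5.560 × 10^51 m/s².
8.40 × 10^6 × 5.560 × 10^51 m/s² = 4.671 × 10^58 m/s²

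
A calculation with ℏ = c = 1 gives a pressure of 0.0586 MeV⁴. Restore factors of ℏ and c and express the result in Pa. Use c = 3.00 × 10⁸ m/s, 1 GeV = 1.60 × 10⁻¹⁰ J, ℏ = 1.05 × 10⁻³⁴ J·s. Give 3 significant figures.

Pressure is [E]/[L]³ = [E]⁴/(ℏc)³.
1 GeV⁴ → 1/(ℏc)³ × (1 GeV in J)⁴ = 2.10 × 10³⁷ Pa.
Convert the energy scale: 0.0586 MeV⁴ = 5.86 × 10⁻¹⁴ GeV⁴.
Result: 5.86 × 10⁻¹⁴ × 2.10 × 10³⁷ = 1.23 × 10²⁴ Pa.

1.23 × 10²⁴ Pa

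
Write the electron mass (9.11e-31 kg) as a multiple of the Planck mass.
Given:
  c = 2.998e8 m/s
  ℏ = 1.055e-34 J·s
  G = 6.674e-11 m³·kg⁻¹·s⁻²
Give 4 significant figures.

4.185e-23

Planck mass: m_P = √(ℏc/G) = 2.177e-8 kg.
9.11e-31 / 2.177e-8 = 4.185e-23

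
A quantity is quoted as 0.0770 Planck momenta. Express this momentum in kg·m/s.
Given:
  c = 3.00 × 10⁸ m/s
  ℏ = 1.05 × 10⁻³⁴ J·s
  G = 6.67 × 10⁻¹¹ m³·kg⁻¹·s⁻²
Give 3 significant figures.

One Planck momentum: p_P = √(ℏc³/G) = 6.52 kg·m/s.
0.0770 × 6.52 kg·m/s = 0.502 kg·m/s

0.502 kg·m/s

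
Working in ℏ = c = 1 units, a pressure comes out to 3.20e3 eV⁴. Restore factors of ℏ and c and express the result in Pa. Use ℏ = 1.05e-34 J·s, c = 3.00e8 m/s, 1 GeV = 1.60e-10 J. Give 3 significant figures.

Pressure is [E]/[L]³ = [E]⁴/(ℏc)³.
1 GeV⁴ → 1/(ℏc)³ × (1 GeV in J)⁴ = 2.10e37 Pa.
Convert the energy scale: 3.20e3 eV⁴ = 3.20e-33 GeV⁴.
Result: 3.20e-33 × 2.10e37 = 6.71e4 Pa.

6.71e4 Pa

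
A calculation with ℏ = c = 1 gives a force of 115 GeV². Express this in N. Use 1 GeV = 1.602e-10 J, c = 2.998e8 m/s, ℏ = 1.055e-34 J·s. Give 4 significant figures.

Force is [E]/[L] = [E]²/(ℏc); restore (ℏc)⁻¹.
1 GeV² → 1/(ℏc) × (1 GeV in J)² = 8.114e5 N.
Result: 115 × 8.114e5 = 9.331e7 N.

9.331e7 N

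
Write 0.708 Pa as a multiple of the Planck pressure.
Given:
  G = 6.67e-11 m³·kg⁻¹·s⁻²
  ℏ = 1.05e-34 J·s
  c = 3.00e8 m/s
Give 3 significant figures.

Planck pressure: p_P = c⁷/(ℏG²) = 4.68e113 Pa.
0.708 / 4.68e113 = 1.51e-114

1.51e-114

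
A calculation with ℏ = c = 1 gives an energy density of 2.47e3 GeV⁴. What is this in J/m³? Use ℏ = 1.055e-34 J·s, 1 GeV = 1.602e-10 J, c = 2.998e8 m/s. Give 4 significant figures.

[E]/[L]³ = [E]⁴/(ℏc)³; restore (ℏc)⁻³.
1 GeV⁴ → 1/(ℏc)³ × (1 GeV in J)⁴ = 2.082e37 J/m³.
Result: 2.47e3 × 2.082e37 = 5.142e40 J/m³.

5.142e40 J/m³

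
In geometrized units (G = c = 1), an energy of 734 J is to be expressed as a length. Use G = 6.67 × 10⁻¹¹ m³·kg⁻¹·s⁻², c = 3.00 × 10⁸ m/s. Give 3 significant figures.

6.04 × 10⁻⁴² m

Energy → length via G/c⁴.
734 J × (G/c⁴) = 6.04 × 10⁻⁴² m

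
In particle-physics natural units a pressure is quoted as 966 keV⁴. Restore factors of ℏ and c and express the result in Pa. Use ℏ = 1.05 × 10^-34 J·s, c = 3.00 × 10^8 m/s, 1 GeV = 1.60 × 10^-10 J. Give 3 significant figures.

Pressure is [E]/[L]³ = [E]⁴/(ℏc)³.
1 GeV⁴ → 1/(ℏc)³ × (1 GeV in J)⁴ = 2.10 × 10^37 Pa.
Convert the energy scale: 966 keV⁴ = 9.66 × 10^-22 GeV⁴.
Result: 9.66 × 10^-22 × 2.10 × 10^37 = 2.03 × 10^16 Pa.

2.03 × 10^16 Pa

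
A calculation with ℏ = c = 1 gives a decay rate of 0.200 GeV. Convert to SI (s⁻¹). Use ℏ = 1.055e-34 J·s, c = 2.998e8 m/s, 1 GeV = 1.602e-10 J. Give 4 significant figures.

3.037e23 s⁻¹

A rate is [E]/ℏ; divide by ℏ.
1 GeV → 1/ℏ × (1 GeV in J) = 1.518e24 s⁻¹.
Result: 0.200 × 1.518e24 = 3.037e23 s⁻¹.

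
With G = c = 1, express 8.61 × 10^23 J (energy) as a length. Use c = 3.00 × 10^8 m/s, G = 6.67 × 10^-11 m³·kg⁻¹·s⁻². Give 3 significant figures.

7.09 × 10^-21 m

Energy → length via G/c⁴.
8.61 × 10^23 J × (G/c⁴) = 7.09 × 10^-21 m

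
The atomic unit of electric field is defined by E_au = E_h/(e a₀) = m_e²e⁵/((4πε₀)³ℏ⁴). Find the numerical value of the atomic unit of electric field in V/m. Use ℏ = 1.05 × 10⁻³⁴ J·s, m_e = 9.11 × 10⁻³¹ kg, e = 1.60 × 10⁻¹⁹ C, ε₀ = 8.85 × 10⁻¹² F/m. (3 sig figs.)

E_au = E_h/(e a₀) = m_e²e⁵/((4πε₀)³ℏ⁴)
E_h = 4.38 × 10⁻¹⁸ J
a₀ = 5.26 × 10⁻¹¹ m
E_h/(e·a₀) = 5.20 × 10¹¹ V/m

5.20 × 10¹¹ V/m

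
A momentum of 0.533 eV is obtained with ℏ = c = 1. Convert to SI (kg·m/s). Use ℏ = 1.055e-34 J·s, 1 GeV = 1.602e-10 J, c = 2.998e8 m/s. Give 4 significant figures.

2.848e-28 kg·m/s

Momentum is [E]/c; divide by c.
1 GeV → 1/c × (1 GeV in J) = 5.344e-19 kg·m/s.
Convert the energy scale: 0.533 eV = 5.33e-10 GeV.
Result: 5.33e-10 × 5.344e-19 = 2.848e-28 kg·m/s.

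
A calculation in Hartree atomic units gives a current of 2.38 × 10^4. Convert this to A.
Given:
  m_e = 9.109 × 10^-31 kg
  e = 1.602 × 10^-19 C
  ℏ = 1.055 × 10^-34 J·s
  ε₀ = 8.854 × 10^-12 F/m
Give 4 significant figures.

One atomic unit of electric current: I_au = e E_h/ℏ = m_e e⁵/((4πε₀)²ℏ³) = 6.612 × 10^-3 A.
2.38 × 10^4 × 6.612 × 10^-3 A = 157.4 A

157.4 A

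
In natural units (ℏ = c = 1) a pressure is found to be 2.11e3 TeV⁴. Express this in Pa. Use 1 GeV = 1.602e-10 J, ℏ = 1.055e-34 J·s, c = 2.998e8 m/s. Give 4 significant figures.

4.392e52 Pa

Pressure is [E]/[L]³ = [E]⁴/(ℏc)³.
1 GeV⁴ → 1/(ℏc)³ × (1 GeV in J)⁴ = 2.082e37 Pa.
Convert the energy scale: 2.11e3 TeV⁴ = 2.11e15 GeV⁴.
Result: 2.11e15 × 2.082e37 = 4.392e52 Pa.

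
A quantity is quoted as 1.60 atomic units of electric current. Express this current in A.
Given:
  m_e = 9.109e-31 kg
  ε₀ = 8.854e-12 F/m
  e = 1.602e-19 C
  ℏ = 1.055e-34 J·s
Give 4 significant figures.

One atomic unit of electric current: I_au = e E_h/ℏ = m_e e⁵/((4πε₀)²ℏ³) = 6.612e-3 A.
1.60 × 6.612e-3 A = 0.01058 A

0.01058 A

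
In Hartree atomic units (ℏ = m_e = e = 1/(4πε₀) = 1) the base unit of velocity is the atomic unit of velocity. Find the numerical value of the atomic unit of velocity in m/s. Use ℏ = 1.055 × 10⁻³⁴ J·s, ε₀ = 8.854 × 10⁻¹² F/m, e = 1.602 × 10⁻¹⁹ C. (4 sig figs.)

v_au = e²/(4πε₀ℏ)
  = 2.566 × 10⁻³⁸ / 1.174 × 10⁻⁴⁴
  = 2.186 × 10⁶ m/s

2.186 × 10⁶ m/s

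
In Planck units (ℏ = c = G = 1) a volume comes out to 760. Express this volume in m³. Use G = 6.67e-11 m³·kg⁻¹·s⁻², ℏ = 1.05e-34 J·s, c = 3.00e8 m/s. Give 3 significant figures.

3.17e-102 m³

One Planck volume: V_P = (ℏG/c³)^(3/2) = 4.18e-105 m³.
760 × 4.18e-105 m³ = 3.17e-102 m³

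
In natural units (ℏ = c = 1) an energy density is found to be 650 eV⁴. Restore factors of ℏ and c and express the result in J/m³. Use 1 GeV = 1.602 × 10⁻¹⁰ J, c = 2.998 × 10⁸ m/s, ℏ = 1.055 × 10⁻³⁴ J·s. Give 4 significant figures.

1.353 × 10⁴ J/m³

[E]/[L]³ = [E]⁴/(ℏc)³; restore (ℏc)⁻³.
1 GeV⁴ → 1/(ℏc)³ × (1 GeV in J)⁴ = 2.082 × 10³⁷ J/m³.
Convert the energy scale: 650 eV⁴ = 6.50 × 10⁻³⁴ GeV⁴.
Result: 6.50 × 10⁻³⁴ × 2.082 × 10³⁷ = 1.353 × 10⁴ J/m³.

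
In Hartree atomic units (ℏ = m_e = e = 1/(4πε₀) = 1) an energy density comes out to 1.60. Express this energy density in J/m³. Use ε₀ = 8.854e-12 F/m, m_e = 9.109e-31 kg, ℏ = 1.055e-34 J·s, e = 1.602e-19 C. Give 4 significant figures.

One atomic unit of energy density: u_au = E_h/a₀³ = m_e⁴e¹⁰/((4πε₀)⁵ℏ⁸) = 2.929e13 J/m³.
1.60 × 2.929e13 J/m³ = 4.687e13 J/m³

4.687e13 J/m³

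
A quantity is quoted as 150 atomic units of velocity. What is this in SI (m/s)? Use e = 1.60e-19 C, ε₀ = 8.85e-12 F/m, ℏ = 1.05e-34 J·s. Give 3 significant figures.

3.29e8 m/s

One atomic unit of velocity: v_au = e²/(4πε₀ℏ) = 2.19e6 m/s.
150 × 2.19e6 m/s = 3.29e8 m/s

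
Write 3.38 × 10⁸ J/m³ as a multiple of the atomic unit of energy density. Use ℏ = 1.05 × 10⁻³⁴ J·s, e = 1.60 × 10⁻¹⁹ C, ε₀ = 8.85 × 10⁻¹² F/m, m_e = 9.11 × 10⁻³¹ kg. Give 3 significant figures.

1.12 × 10⁻⁵

atomic unit of energy density: u_au = E_h/a₀³ = m_e⁴e¹⁰/((4πε₀)⁵ℏ⁸) = 3.01 × 10¹³ J/m³.
3.38 × 10⁸ / 3.01 × 10¹³ = 1.12 × 10⁻⁵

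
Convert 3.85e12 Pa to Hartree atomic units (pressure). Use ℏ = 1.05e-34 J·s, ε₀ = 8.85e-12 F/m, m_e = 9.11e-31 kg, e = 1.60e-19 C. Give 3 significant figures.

0.128

atomic unit of pressure: P_au = E_h/a₀³ = m_e⁴e¹⁰/((4πε₀)⁵ℏ⁸) = 3.01e13 Pa.
3.85e12 / 3.01e13 = 0.128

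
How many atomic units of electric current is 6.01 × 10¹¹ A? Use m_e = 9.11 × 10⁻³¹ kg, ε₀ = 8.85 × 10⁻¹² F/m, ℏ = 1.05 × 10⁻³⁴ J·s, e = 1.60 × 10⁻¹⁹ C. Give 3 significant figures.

atomic unit of electric current: I_au = e E_h/ℏ = m_e e⁵/((4πε₀)²ℏ³) = 6.67 × 10⁻³ A.
6.01 × 10¹¹ / 6.67 × 10⁻³ = 9.01 × 10¹³

9.01 × 10¹³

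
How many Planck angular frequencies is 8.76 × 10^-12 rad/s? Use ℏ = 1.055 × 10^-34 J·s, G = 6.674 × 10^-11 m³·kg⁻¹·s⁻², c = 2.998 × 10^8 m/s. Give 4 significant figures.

Planck angular frequency: ω_P = √(c⁵/(ℏG)) = 1.855 × 10^43 rad/s.
8.76 × 10^-12 / 1.855 × 10^43 = 4.723 × 10^-55

4.723 × 10^-55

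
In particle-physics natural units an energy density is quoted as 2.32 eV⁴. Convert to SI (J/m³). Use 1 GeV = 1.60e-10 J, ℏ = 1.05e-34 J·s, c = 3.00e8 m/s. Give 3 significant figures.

[E]/[L]³ = [E]⁴/(ℏc)³; restore (ℏc)⁻³.
1 GeV⁴ → 1/(ℏc)³ × (1 GeV in J)⁴ = 2.10e37 J/m³.
Convert the energy scale: 2.32 eV⁴ = 2.32e-36 GeV⁴.
Result: 2.32e-36 × 2.10e37 = 48.6 J/m³.

48.6 J/m³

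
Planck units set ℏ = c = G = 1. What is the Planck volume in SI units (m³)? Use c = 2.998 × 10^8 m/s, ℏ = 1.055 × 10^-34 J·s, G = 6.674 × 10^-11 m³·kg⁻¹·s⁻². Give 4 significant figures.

4.224 × 10^-105 m³

Dimensional analysis gives V_P = (ℏG/c³)^(3/2).
  = √(1.784 × 10^-209)
  = 4.224 × 10^-105 m³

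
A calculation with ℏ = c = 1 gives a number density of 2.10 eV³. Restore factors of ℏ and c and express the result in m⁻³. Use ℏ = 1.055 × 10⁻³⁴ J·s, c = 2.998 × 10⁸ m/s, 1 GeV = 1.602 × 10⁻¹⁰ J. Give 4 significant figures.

2.729 × 10²⁰ m⁻³

Number density is [L]⁻³ = [E]³/(ℏc)³.
1 GeV³ → 1/(ℏc)³ × (1 GeV in J)³ = 1.299 × 10⁴⁷ m⁻³.
Convert the energy scale: 2.10 eV³ = 2.10 × 10⁻²⁷ GeV³.
Result: 2.10 × 10⁻²⁷ × 1.299 × 10⁴⁷ = 2.729 × 10²⁰ m⁻³.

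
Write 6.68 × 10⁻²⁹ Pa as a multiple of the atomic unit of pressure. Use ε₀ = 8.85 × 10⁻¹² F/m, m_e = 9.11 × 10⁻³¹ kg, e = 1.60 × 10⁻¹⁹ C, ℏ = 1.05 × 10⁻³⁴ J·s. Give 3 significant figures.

2.22 × 10⁻⁴²

atomic unit of pressure: P_au = E_h/a₀³ = m_e⁴e¹⁰/((4πε₀)⁵ℏ⁸) = 3.01 × 10¹³ Pa.
6.68 × 10⁻²⁹ / 3.01 × 10¹³ = 2.22 × 10⁻⁴²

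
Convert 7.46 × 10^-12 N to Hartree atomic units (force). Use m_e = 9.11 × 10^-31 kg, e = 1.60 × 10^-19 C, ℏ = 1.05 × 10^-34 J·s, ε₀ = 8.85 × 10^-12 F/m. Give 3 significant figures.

atomic unit of force: F_au = E_h/a₀ = m_e²e⁶/((4πε₀)³ℏ⁴) = 8.33 × 10^-8 N.
7.46 × 10^-12 / 8.33 × 10^-8 = 8.96 × 10^-5

8.96 × 10^-5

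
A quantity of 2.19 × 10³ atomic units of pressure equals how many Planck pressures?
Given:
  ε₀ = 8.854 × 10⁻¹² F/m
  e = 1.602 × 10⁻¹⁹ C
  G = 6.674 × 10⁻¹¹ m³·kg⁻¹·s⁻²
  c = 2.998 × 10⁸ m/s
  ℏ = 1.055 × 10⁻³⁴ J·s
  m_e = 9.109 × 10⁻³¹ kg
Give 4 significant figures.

atomic unit of pressure: P_au = E_h/a₀³ = m_e⁴e¹⁰/((4πε₀)⁵ℏ⁸) = 2.929 × 10¹³ Pa
Planck pressure: p_P = c⁷/(ℏG²) = 4.632 × 10¹¹³ Pa
2.19 × 10³ × 2.929 × 10¹³ / 4.632 × 10¹¹³ = 1.385 × 10⁻⁹⁷

1.385 × 10⁻⁹⁷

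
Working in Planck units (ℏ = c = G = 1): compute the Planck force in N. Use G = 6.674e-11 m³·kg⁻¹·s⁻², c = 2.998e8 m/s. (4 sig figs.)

Dimensional analysis gives F_P = c⁴/G.
  = 8.078e33 / 6.674e-11
  = 1.210e44 N

1.210e44 N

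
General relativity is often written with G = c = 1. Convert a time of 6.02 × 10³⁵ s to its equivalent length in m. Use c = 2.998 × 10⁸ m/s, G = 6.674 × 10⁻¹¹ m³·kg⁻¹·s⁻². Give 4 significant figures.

1.805 × 10⁴⁴ m

Time → length via c.
6.02 × 10³⁵ s × (c) = 1.805 × 10⁴⁴ m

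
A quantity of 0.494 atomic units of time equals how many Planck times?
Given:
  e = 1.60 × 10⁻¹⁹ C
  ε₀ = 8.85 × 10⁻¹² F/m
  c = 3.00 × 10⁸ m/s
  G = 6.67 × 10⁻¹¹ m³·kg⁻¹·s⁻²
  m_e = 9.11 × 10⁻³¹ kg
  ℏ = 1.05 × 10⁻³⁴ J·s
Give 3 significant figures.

atomic unit of time: τ_au = (4πε₀)²ℏ³/(m_e e⁴) = 2.40 × 10⁻¹⁷ s
Planck time: t_P = √(ℏG/c⁵) = 5.37 × 10⁻⁴⁴ s
0.494 × 2.40 × 10⁻¹⁷ / 5.37 × 10⁻⁴⁴ = 2.21 × 10²⁶

2.21 × 10²⁶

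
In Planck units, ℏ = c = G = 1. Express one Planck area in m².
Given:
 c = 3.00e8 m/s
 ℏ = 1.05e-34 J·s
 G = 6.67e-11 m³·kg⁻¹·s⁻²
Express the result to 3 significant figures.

2.59e-70 m²

From ℏ = c = G = 1 the area scale is A_P = ℏG/c³.
  = 7.00e-45 / 2.70e25
  = 2.59e-70 m²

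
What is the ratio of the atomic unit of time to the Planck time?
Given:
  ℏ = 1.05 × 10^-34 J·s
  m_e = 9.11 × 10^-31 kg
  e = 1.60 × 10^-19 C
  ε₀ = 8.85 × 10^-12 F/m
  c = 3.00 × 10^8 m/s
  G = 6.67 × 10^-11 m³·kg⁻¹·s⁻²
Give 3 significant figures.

4.47 × 10^26

atomic unit of time: τ_au = (4πε₀)²ℏ³/(m_e e⁴) = 2.40 × 10^-17 s
Planck time: t_P = √(ℏG/c⁵) = 5.37 × 10^-44 s
ratio = 2.40 × 10^-17 / 5.37 × 10^-44 = 4.47 × 10^26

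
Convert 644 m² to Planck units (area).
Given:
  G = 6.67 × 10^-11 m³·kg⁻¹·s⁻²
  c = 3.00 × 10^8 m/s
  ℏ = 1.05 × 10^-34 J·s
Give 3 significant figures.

Planck area: A_P = ℏG/c³ = 2.59 × 10^-70 m².
644 / 2.59 × 10^-70 = 2.48 × 10^72

2.48 × 10^72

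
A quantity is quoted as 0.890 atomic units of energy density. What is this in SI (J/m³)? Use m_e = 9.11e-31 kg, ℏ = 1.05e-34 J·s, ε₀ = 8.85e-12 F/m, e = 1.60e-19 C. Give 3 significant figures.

2.68e13 J/m³

One atomic unit of energy density: u_au = E_h/a₀³ = m_e⁴e¹⁰/((4πε₀)⁵ℏ⁸) = 3.01e13 J/m³.
0.890 × 3.01e13 J/m³ = 2.68e13 J/m³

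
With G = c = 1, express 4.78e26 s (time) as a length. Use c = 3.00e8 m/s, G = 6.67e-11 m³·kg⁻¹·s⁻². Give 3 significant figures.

1.43e35 m

Time → length via c.
4.78e26 s × (c) = 1.43e35 m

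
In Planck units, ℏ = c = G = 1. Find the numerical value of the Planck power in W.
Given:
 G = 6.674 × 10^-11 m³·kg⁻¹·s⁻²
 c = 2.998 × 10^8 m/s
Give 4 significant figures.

Dimensional analysis gives P_P = c⁵/G.
  = 2.422 × 10^42 / 6.674 × 10^-11
  = 3.629 × 10^52 W

3.629 × 10^52 W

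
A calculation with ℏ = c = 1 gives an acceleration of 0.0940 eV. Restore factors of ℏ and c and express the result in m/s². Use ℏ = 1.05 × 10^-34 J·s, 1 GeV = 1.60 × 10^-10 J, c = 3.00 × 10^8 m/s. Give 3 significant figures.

4.30 × 10^22 m/s²

Acceleration is [L]/[T]² = c·[E]/ℏ.
1 GeV → c/ℏ × (1 GeV in J) = 4.57 × 10^32 m/s².
Convert the energy scale: 0.0940 eV = 9.40 × 10^-11 GeV.
Result: 9.40 × 10^-11 × 4.57 × 10^32 = 4.30 × 10^22 m/s².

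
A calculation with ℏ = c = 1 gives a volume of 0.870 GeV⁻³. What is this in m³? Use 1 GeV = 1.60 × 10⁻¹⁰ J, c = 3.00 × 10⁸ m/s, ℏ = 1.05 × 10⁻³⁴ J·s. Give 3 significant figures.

Volume is [L]³ = [E]⁻³·(ℏc)³.
1 GeV⁻³ → (ℏc)³ × (1 GeV in J)⁻³ = 7.63 × 10⁻⁴⁸ m³.
Result: 0.870 × 7.63 × 10⁻⁴⁸ = 6.64 × 10⁻⁴⁸ m³.

6.64 × 10⁻⁴⁸ m³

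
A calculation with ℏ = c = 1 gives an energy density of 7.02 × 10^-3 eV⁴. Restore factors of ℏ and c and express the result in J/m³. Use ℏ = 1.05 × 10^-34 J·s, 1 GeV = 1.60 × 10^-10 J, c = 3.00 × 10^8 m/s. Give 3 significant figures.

0.147 J/m³

[E]/[L]³ = [E]⁴/(ℏc)³; restore (ℏc)⁻³.
1 GeV⁴ → 1/(ℏc)³ × (1 GeV in J)⁴ = 2.10 × 10^37 J/m³.
Convert the energy scale: 7.02 × 10^-3 eV⁴ = 7.02 × 10^-39 GeV⁴.
Result: 7.02 × 10^-39 × 2.10 × 10^37 = 0.147 J/m³.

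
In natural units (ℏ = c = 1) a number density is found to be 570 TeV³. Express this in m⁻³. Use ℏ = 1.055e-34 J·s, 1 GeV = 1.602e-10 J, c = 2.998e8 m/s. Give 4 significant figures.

7.406e58 m⁻³

Number density is [L]⁻³ = [E]³/(ℏc)³.
1 GeV³ → 1/(ℏc)³ × (1 GeV in J)³ = 1.299e47 m⁻³.
Convert the energy scale: 570 TeV³ = 5.70e11 GeV³.
Result: 5.70e11 × 1.299e47 = 7.406e58 m⁻³.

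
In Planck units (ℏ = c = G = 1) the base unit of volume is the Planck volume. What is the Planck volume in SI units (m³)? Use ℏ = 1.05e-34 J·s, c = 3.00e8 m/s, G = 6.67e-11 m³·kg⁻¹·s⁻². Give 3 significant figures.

4.18e-105 m³

V_P = (ℏG/c³)^(3/2)
  = √(1.75e-209)
  = 4.18e-105 m³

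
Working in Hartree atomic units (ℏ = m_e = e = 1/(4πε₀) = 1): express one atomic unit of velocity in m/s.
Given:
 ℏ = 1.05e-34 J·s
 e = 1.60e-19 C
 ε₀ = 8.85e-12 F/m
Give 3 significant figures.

2.19e6 m/s

From ℏ = m_e = e = 1/(4πε₀) = 1 the velocity scale is v_au = e²/(4πε₀ℏ).
  = 2.56e-38 / 1.17e-44
  = 2.19e6 m/s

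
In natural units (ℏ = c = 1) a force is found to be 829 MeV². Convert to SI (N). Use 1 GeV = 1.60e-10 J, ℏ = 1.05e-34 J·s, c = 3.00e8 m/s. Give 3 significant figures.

674 N

Force is [E]/[L] = [E]²/(ℏc); restore (ℏc)⁻¹.
1 GeV² → 1/(ℏc) × (1 GeV in J)² = 8.13e5 N.
Convert the energy scale: 829 MeV² = 8.29e-4 GeV².
Result: 8.29e-4 × 8.13e5 = 674 N.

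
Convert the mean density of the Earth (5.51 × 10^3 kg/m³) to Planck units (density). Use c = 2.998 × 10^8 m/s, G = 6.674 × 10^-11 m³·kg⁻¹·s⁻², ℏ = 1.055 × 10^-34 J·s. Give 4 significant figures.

Planck density: ρ_P = c⁵/(ℏG²) = 5.154 × 10^96 kg/m³.
5.51 × 10^3 / 5.154 × 10^96 = 1.069 × 10^-93

1.069 × 10^-93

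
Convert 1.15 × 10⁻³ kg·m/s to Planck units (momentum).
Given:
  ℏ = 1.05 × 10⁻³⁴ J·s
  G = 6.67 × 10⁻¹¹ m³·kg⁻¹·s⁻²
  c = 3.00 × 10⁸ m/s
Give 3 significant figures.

Planck momentum: p_P = √(ℏc³/G) = 6.52 kg·m/s.
1.15 × 10⁻³ / 6.52 = 1.76 × 10⁻⁴

1.76 × 10⁻⁴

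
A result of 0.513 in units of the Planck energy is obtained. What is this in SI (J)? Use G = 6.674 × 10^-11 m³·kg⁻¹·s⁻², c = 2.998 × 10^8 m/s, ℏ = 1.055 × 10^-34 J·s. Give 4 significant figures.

1.004 × 10^9 J

One Planck energy: E_P = √(ℏc⁵/G) = 1.957 × 10^9 J.
0.513 × 1.957 × 10^9 J = 1.004 × 10^9 J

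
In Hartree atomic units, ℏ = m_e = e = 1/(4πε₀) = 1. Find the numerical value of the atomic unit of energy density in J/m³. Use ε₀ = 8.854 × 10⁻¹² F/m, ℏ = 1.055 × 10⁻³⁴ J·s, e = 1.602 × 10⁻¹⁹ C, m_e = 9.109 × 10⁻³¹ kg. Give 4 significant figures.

2.929 × 10¹³ J/m³

The unique combination of the constants set to 1 with dimensions of energy density is u_au = E_h/a₀³ = m_e⁴e¹⁰/((4πε₀)⁵ℏ⁸).
E_h = 4.354 × 10⁻¹⁸ J
a₀ = 5.297 × 10⁻¹¹ m
E_h/a₀³ = 2.929 × 10¹³ J/m³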